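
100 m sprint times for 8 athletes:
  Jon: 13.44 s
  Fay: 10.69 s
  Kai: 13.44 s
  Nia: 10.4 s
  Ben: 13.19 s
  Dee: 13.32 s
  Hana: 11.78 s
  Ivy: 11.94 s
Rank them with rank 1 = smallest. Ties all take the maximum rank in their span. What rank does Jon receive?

Sorted (ascending): 10.4, 10.69, 11.78, 11.94, 13.19, 13.32, 13.44, 13.44
The 2 values of 13.44 occupy positions 7–8 → each gets rank 8.
Jon has value 13.44 s → rank 8.

8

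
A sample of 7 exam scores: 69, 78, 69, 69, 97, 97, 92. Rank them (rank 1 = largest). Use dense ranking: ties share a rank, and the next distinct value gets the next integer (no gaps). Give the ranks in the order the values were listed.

4, 3, 4, 4, 1, 1, 2

Sorted (descending): 97, 97, 92, 78, 69, 69, 69
The 2 values of 97 share dense rank 1.
The 3 values of 69 share dense rank 4.
Remaining distinct values take the next consecutive integers.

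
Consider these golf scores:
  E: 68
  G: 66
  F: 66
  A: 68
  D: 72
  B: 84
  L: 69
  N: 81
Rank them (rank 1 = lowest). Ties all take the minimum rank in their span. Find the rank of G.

Sorted (ascending): 66, 66, 68, 68, 69, 72, 81, 84
The 2 values of 66 occupy positions 1–2 → each gets rank 1.
The 2 values of 68 occupy positions 3–4 → each gets rank 3.
G has value 66 → rank 1.

1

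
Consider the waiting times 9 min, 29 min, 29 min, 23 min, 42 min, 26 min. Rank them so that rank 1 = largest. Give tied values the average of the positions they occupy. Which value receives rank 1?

Sorted (descending): 42, 29, 29, 26, 23, 9
The 2 values of 29 occupy positions 2–3 → average rank (2+3)/2 = 2.5.
Rank 1 → value 42.

42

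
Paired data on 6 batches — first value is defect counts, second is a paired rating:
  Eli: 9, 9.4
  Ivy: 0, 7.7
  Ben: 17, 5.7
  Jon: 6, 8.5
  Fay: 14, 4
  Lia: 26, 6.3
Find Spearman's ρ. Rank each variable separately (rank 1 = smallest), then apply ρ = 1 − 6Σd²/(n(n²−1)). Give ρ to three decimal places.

-0.543

Ranks of variable 1: 3, 1, 5, 2, 4, 6
Ranks of variable 2: 6, 4, 2, 5, 1, 3
d = r₁ − r₂: -3, -3, 3, -3, 3, 3
d²: 9, 9, 9, 9, 9, 9; Σd² = 54
ρ = 1 − 6·54/(6·35) = 1 − 324/210 = -0.543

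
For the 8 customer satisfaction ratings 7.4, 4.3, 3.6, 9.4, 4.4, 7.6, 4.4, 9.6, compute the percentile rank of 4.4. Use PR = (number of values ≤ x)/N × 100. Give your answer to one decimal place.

N = 8.
Strictly below 4.4: 2. Equal to 4.4: 2.
PR = 4/8 × 100 = 50.0

50.0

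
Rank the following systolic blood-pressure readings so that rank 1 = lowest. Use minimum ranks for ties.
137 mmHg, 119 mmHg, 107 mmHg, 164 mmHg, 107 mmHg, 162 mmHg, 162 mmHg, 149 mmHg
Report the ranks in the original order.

4, 3, 1, 8, 1, 6, 6, 5

Sorted (ascending): 107, 107, 119, 137, 149, 162, 162, 164
The 2 values of 107 occupy positions 1–2 → each gets rank 1.
The 2 values of 162 occupy positions 6–7 → each gets rank 6.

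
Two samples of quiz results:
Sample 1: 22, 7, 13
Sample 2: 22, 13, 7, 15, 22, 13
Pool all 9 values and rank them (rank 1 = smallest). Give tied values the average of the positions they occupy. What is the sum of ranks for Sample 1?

Sorted (ascending): 7, 7, 13, 13, 13, 15, 22, 22, 22
The 2 values of 7 occupy positions 1–2 → average rank (1+2)/2 = 1.5.
The 3 values of 13 occupy positions 3–5 → average rank 4.
The 3 values of 22 occupy positions 7–9 → average rank 8.
Sample 1 values → pooled ranks: 22→8, 7→1.5, 13→4
Rank sum = 8 + 1.5 + 4 = 13.5

13.5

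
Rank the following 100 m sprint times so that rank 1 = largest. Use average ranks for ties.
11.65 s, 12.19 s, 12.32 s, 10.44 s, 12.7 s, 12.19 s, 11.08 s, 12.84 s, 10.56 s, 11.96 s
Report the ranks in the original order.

7, 4.5, 3, 10, 2, 4.5, 8, 1, 9, 6

Sorted (descending): 12.84, 12.7, 12.32, 12.19, 12.19, 11.96, 11.65, 11.08, 10.56, 10.44
The 2 values of 12.19 occupy positions 4–5 → average rank (4+5)/2 = 4.5.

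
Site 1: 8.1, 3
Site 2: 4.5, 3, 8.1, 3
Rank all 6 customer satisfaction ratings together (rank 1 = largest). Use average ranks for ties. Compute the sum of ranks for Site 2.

Sorted (descending): 8.1, 8.1, 4.5, 3, 3, 3
The 2 values of 8.1 occupy positions 1–2 → average rank (1+2)/2 = 1.5.
The 3 values of 3 occupy positions 4–6 → average rank 5.
Site 2 values → pooled ranks: 4.5→3, 3→5, 8.1→1.5, 3→5
Rank sum = 3 + 5 + 1.5 + 5 = 14.5

14.5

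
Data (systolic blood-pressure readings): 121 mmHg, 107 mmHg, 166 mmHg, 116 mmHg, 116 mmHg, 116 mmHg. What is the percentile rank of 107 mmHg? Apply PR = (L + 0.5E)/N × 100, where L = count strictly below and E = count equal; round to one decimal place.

8.3

N = 6.
Strictly below 107: 0. Equal to 107: 1.
PR = (0 + 0.5·1)/6 × 100 = 8.3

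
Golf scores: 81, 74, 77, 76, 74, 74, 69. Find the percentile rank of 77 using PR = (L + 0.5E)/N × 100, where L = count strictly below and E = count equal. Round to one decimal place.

78.6

N = 7.
Strictly below 77: 5. Equal to 77: 1.
PR = (5 + 0.5·1)/7 × 100 = 78.6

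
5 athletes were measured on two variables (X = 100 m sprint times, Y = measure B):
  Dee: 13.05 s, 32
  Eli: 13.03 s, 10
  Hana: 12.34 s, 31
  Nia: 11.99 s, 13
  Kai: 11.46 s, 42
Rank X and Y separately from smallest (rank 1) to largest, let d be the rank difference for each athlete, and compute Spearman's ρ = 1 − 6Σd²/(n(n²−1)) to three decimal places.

-0.300

Ranks of variable 1: 5, 4, 3, 2, 1
Ranks of variable 2: 4, 1, 3, 2, 5
d = r₁ − r₂: 1, 3, 0, 0, -4
d²: 1, 9, 0, 0, 16; Σd² = 26
ρ = 1 − 6·26/(5·24) = 1 − 156/120 = -0.300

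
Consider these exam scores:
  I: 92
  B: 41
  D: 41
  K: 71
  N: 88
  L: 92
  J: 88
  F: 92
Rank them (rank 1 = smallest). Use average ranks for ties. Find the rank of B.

Sorted (ascending): 41, 41, 71, 88, 88, 92, 92, 92
The 2 values of 41 occupy positions 1–2 → average rank (1+2)/2 = 1.5.
The 2 values of 88 occupy positions 4–5 → average rank (4+5)/2 = 4.5.
The 3 values of 92 occupy positions 6–8 → average rank 7.
B has value 41 → rank 1.5.

1.5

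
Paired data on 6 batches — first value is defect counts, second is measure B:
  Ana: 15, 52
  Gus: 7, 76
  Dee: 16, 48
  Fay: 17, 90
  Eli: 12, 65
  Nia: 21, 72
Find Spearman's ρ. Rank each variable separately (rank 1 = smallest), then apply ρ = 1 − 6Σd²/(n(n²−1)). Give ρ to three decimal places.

0.086

Ranks of variable 1: 3, 1, 4, 5, 2, 6
Ranks of variable 2: 2, 5, 1, 6, 3, 4
d = r₁ − r₂: 1, -4, 3, -1, -1, 2
d²: 1, 16, 9, 1, 1, 4; Σd² = 32
ρ = 1 − 6·32/(6·35) = 1 − 192/210 = 0.086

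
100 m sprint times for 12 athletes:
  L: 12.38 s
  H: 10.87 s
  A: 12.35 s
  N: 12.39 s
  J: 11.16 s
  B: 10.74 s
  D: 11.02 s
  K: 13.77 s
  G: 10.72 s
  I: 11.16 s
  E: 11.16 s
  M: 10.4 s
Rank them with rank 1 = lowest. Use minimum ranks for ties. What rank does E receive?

6

Sorted (ascending): 10.4, 10.72, 10.74, 10.87, 11.02, 11.16, 11.16, 11.16, 12.35, 12.38, 12.39, 13.77
The 3 values of 11.16 occupy positions 6–8 → each gets rank 6.
E has value 11.16 s → rank 6.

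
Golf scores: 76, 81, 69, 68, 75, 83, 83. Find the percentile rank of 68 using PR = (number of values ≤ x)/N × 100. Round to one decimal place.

14.3

N = 7.
Strictly below 68: 0. Equal to 68: 1.
PR = 1/7 × 100 = 14.3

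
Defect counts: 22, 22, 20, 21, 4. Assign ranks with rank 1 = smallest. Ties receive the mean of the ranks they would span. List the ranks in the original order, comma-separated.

Sorted (ascending): 4, 20, 21, 22, 22
The 2 values of 22 occupy positions 4–5 → average rank (4+5)/2 = 4.5.

4.5, 4.5, 2, 3, 1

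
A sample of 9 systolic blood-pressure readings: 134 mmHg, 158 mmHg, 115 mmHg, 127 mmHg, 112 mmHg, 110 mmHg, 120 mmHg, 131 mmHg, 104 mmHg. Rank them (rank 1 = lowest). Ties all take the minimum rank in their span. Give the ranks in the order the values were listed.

Sorted (ascending): 104, 110, 112, 115, 120, 127, 131, 134, 158
No ties — each value takes its position as its rank.

8, 9, 4, 6, 3, 2, 5, 7, 1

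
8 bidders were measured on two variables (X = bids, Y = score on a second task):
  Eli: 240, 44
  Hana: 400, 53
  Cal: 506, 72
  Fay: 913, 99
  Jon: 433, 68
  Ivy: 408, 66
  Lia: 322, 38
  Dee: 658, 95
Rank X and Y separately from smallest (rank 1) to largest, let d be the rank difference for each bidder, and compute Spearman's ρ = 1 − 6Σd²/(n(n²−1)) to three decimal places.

Ranks of variable 1: 1, 3, 6, 8, 5, 4, 2, 7
Ranks of variable 2: 2, 3, 6, 8, 5, 4, 1, 7
d = r₁ − r₂: -1, 0, 0, 0, 0, 0, 1, 0
d²: 1, 0, 0, 0, 0, 0, 1, 0; Σd² = 2
ρ = 1 − 6·2/(8·63) = 1 − 12/504 = 0.976

0.976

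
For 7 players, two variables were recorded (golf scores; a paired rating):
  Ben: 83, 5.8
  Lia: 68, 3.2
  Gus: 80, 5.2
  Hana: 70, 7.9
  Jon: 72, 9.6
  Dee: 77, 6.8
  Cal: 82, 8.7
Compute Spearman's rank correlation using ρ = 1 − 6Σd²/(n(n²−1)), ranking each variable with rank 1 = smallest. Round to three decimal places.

0.107

Ranks of variable 1: 7, 1, 5, 2, 3, 4, 6
Ranks of variable 2: 3, 1, 2, 5, 7, 4, 6
d = r₁ − r₂: 4, 0, 3, -3, -4, 0, 0
d²: 16, 0, 9, 9, 16, 0, 0; Σd² = 50
ρ = 1 − 6·50/(7·48) = 1 − 300/336 = 0.107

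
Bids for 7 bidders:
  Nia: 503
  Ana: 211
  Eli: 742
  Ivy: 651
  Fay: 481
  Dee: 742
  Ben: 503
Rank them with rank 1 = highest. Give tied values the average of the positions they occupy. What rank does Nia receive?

4.5

Sorted (descending): 742, 742, 651, 503, 503, 481, 211
The 2 values of 742 occupy positions 1–2 → average rank (1+2)/2 = 1.5.
The 2 values of 503 occupy positions 4–5 → average rank (4+5)/2 = 4.5.
Nia has value 503 → rank 4.5.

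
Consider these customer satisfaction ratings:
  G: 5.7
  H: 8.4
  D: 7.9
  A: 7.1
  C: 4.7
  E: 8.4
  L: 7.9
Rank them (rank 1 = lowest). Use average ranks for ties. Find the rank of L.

4.5

Sorted (ascending): 4.7, 5.7, 7.1, 7.9, 7.9, 8.4, 8.4
The 2 values of 7.9 occupy positions 4–5 → average rank (4+5)/2 = 4.5.
The 2 values of 8.4 occupy positions 6–7 → average rank (6+7)/2 = 6.5.
L has value 7.9 → rank 4.5.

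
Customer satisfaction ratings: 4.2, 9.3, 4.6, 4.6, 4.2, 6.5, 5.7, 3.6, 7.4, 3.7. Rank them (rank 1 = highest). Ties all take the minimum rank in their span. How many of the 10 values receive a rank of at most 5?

6

Sorted (descending): 9.3, 7.4, 6.5, 5.7, 4.6, 4.6, 4.2, 4.2, 3.7, 3.6
The 2 values of 4.6 occupy positions 5–6 → each gets rank 5.
The 2 values of 4.2 occupy positions 7–8 → each gets rank 7.
Ranks ≤ 5: {1, 2, 3, 4, 5, 5} → 6 values.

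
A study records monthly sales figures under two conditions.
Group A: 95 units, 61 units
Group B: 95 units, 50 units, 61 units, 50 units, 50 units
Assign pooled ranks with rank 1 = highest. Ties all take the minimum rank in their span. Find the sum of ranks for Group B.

19

Sorted (descending): 95, 95, 61, 61, 50, 50, 50
The 2 values of 95 occupy positions 1–2 → each gets rank 1.
The 2 values of 61 occupy positions 3–4 → each gets rank 3.
The 3 values of 50 occupy positions 5–7 → each gets rank 5.
Group B values → pooled ranks: 95→1, 50→5, 61→3, 50→5, 50→5
Rank sum = 1 + 5 + 3 + 5 + 5 = 19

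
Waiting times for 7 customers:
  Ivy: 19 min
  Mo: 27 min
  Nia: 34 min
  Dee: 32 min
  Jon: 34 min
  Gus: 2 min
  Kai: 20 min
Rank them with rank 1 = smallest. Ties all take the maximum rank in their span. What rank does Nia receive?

Sorted (ascending): 2, 19, 20, 27, 32, 34, 34
The 2 values of 34 occupy positions 6–7 → each gets rank 7.
Nia has value 34 min → rank 7.

7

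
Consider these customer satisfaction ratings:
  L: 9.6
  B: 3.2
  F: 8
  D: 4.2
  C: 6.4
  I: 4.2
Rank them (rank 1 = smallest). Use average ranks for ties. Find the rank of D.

2.5

Sorted (ascending): 3.2, 4.2, 4.2, 6.4, 8, 9.6
The 2 values of 4.2 occupy positions 2–3 → average rank (2+3)/2 = 2.5.
D has value 4.2 → rank 2.5.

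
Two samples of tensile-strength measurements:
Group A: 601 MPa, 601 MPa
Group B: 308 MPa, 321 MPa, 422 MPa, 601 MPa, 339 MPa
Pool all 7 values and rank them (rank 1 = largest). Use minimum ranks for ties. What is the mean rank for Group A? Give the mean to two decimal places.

1.00

Sorted (descending): 601, 601, 601, 422, 339, 321, 308
The 3 values of 601 occupy positions 1–3 → each gets rank 1.
Group A values → pooled ranks: 601→1, 601→1
Mean rank = (1 + 1) / 2 = 1.00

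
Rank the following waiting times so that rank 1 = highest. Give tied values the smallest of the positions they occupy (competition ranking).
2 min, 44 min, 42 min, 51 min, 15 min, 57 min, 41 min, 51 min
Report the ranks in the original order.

8, 4, 5, 2, 7, 1, 6, 2

Sorted (descending): 57, 51, 51, 44, 42, 41, 15, 2
The 2 values of 51 occupy positions 2–3 → each gets rank 2.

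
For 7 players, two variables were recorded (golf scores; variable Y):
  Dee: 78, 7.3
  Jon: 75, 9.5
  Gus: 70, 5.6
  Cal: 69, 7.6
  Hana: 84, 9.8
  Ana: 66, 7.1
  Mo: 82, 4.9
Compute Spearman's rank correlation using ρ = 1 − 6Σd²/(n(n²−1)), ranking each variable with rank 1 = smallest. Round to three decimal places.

Ranks of variable 1: 5, 4, 3, 2, 7, 1, 6
Ranks of variable 2: 4, 6, 2, 5, 7, 3, 1
d = r₁ − r₂: 1, -2, 1, -3, 0, -2, 5
d²: 1, 4, 1, 9, 0, 4, 25; Σd² = 44
ρ = 1 − 6·44/(7·48) = 1 − 264/336 = 0.214

0.214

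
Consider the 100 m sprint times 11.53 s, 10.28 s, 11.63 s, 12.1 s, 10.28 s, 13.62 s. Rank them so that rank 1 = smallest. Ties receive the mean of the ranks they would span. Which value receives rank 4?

Sorted (ascending): 10.28, 10.28, 11.53, 11.63, 12.1, 13.62
The 2 values of 10.28 occupy positions 1–2 → average rank (1+2)/2 = 1.5.
Rank 4 → value 11.63.

11.63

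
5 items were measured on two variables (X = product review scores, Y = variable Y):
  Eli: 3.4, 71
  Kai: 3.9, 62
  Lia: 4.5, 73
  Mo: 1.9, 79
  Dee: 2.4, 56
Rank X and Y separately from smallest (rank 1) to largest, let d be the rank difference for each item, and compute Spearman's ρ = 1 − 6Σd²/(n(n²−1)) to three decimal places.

-0.100

Ranks of variable 1: 3, 4, 5, 1, 2
Ranks of variable 2: 3, 2, 4, 5, 1
d = r₁ − r₂: 0, 2, 1, -4, 1
d²: 0, 4, 1, 16, 1; Σd² = 22
ρ = 1 − 6·22/(5·24) = 1 − 132/120 = -0.100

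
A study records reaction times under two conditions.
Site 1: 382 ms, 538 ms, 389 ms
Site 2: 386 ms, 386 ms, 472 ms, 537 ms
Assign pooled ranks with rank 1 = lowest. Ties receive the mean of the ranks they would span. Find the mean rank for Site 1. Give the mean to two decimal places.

Sorted (ascending): 382, 386, 386, 389, 472, 537, 538
The 2 values of 386 occupy positions 2–3 → average rank (2+3)/2 = 2.5.
Site 1 values → pooled ranks: 382→1, 538→7, 389→4
Mean rank = (1 + 7 + 4) / 3 = 4.00

4.00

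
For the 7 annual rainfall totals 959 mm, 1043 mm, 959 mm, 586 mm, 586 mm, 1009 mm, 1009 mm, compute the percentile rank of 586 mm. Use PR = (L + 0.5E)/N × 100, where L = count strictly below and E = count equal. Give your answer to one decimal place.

N = 7.
Strictly below 586: 0. Equal to 586: 2.
PR = (0 + 0.5·2)/7 × 100 = 14.3

14.3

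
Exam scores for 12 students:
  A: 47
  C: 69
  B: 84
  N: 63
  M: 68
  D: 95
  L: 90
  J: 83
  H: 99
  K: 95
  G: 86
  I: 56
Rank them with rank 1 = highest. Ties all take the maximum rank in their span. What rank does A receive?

Sorted (descending): 99, 95, 95, 90, 86, 84, 83, 69, 68, 63, 56, 47
The 2 values of 95 occupy positions 2–3 → each gets rank 3.
A has value 47 → rank 12.

12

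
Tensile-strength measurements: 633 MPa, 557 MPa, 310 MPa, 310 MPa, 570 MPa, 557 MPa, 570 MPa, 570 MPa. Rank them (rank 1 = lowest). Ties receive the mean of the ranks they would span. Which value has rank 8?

Sorted (ascending): 310, 310, 557, 557, 570, 570, 570, 633
The 2 values of 310 occupy positions 1–2 → average rank (1+2)/2 = 1.5.
The 2 values of 557 occupy positions 3–4 → average rank (3+4)/2 = 3.5.
The 3 values of 570 occupy positions 5–7 → average rank 6.
Rank 8 → value 633.

633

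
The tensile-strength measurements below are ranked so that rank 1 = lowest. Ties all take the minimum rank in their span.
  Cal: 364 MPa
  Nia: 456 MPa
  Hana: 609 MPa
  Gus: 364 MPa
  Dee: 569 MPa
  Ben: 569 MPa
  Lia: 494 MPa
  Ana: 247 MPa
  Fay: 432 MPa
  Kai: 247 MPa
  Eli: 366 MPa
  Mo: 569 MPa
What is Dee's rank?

9

Sorted (ascending): 247, 247, 364, 364, 366, 432, 456, 494, 569, 569, 569, 609
The 2 values of 247 occupy positions 1–2 → each gets rank 1.
The 2 values of 364 occupy positions 3–4 → each gets rank 3.
The 3 values of 569 occupy positions 9–11 → each gets rank 9.
Dee has value 569 MPa → rank 9.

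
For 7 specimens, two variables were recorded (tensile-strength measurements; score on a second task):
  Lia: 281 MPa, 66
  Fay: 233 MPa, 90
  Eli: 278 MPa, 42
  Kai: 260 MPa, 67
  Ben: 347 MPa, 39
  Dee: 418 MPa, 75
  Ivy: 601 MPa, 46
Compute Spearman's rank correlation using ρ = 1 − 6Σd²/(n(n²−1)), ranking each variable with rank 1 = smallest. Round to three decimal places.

-0.393

Ranks of variable 1: 4, 1, 3, 2, 5, 6, 7
Ranks of variable 2: 4, 7, 2, 5, 1, 6, 3
d = r₁ − r₂: 0, -6, 1, -3, 4, 0, 4
d²: 0, 36, 1, 9, 16, 0, 16; Σd² = 78
ρ = 1 − 6·78/(7·48) = 1 − 468/336 = -0.393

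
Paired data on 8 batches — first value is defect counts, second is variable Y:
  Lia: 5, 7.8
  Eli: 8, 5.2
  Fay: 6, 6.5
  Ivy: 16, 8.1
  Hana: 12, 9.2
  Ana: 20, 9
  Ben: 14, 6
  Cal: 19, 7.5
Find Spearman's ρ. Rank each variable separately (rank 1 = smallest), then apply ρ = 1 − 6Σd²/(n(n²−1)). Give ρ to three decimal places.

0.333

Ranks of variable 1: 1, 3, 2, 6, 4, 8, 5, 7
Ranks of variable 2: 5, 1, 3, 6, 8, 7, 2, 4
d = r₁ − r₂: -4, 2, -1, 0, -4, 1, 3, 3
d²: 16, 4, 1, 0, 16, 1, 9, 9; Σd² = 56
ρ = 1 − 6·56/(8·63) = 1 − 336/504 = 0.333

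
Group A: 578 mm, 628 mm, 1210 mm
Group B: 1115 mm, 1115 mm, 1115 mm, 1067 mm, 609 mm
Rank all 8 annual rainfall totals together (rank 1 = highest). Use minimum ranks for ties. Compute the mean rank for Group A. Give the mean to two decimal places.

5.00

Sorted (descending): 1210, 1115, 1115, 1115, 1067, 628, 609, 578
The 3 values of 1115 occupy positions 2–4 → each gets rank 2.
Group A values → pooled ranks: 578→8, 628→6, 1210→1
Mean rank = (8 + 6 + 1) / 3 = 5.00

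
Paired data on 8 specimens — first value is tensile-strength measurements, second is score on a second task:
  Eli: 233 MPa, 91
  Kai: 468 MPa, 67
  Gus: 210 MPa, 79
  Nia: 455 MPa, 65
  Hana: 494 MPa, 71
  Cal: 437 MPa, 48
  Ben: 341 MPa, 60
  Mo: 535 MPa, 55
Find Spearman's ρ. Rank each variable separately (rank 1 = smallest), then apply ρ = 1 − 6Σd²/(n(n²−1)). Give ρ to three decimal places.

Ranks of variable 1: 2, 6, 1, 5, 7, 4, 3, 8
Ranks of variable 2: 8, 5, 7, 4, 6, 1, 3, 2
d = r₁ − r₂: -6, 1, -6, 1, 1, 3, 0, 6
d²: 36, 1, 36, 1, 1, 9, 0, 36; Σd² = 120
ρ = 1 − 6·120/(8·63) = 1 − 720/504 = -0.429

-0.429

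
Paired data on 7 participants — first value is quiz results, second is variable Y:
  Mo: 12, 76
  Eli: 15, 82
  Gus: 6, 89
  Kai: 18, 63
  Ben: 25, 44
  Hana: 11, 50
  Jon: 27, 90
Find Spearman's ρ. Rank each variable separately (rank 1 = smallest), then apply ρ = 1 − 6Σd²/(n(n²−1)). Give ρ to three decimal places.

0.000

Ranks of variable 1: 3, 4, 1, 5, 6, 2, 7
Ranks of variable 2: 4, 5, 6, 3, 1, 2, 7
d = r₁ − r₂: -1, -1, -5, 2, 5, 0, 0
d²: 1, 1, 25, 4, 25, 0, 0; Σd² = 56
ρ = 1 − 6·56/(7·48) = 1 − 336/336 = 0.000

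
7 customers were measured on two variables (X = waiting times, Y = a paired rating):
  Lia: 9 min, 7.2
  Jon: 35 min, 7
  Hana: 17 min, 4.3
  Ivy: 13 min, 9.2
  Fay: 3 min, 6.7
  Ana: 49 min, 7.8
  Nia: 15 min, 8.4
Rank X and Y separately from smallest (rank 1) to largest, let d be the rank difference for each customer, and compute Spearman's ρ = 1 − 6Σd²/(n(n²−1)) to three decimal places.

0.036

Ranks of variable 1: 2, 6, 5, 3, 1, 7, 4
Ranks of variable 2: 4, 3, 1, 7, 2, 5, 6
d = r₁ − r₂: -2, 3, 4, -4, -1, 2, -2
d²: 4, 9, 16, 16, 1, 4, 4; Σd² = 54
ρ = 1 − 6·54/(7·48) = 1 − 324/336 = 0.036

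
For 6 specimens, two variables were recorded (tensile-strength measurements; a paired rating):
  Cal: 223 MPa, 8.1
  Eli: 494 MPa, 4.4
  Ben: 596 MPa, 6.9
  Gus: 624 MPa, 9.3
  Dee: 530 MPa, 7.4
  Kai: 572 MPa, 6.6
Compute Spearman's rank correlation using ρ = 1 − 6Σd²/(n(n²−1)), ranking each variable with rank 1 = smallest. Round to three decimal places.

Ranks of variable 1: 1, 2, 5, 6, 3, 4
Ranks of variable 2: 5, 1, 3, 6, 4, 2
d = r₁ − r₂: -4, 1, 2, 0, -1, 2
d²: 16, 1, 4, 0, 1, 4; Σd² = 26
ρ = 1 − 6·26/(6·35) = 1 − 156/210 = 0.257

0.257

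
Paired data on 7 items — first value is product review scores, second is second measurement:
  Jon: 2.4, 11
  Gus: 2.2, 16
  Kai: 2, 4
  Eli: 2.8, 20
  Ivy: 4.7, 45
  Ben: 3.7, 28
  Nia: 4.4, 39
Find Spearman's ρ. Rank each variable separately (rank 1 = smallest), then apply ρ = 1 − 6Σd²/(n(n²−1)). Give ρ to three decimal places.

0.964

Ranks of variable 1: 3, 2, 1, 4, 7, 5, 6
Ranks of variable 2: 2, 3, 1, 4, 7, 5, 6
d = r₁ − r₂: 1, -1, 0, 0, 0, 0, 0
d²: 1, 1, 0, 0, 0, 0, 0; Σd² = 2
ρ = 1 − 6·2/(7·48) = 1 − 12/336 = 0.964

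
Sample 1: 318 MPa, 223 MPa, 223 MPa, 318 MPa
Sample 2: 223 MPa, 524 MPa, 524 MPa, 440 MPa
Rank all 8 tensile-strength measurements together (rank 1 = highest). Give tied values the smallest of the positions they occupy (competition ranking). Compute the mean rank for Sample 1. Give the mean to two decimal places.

5.00

Sorted (descending): 524, 524, 440, 318, 318, 223, 223, 223
The 2 values of 524 occupy positions 1–2 → each gets rank 1.
The 2 values of 318 occupy positions 4–5 → each gets rank 4.
The 3 values of 223 occupy positions 6–8 → each gets rank 6.
Sample 1 values → pooled ranks: 318→4, 223→6, 223→6, 318→4
Mean rank = (4 + 6 + 6 + 4) / 4 = 5.00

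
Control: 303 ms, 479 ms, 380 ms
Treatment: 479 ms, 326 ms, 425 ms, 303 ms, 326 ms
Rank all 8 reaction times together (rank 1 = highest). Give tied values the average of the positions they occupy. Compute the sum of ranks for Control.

Sorted (descending): 479, 479, 425, 380, 326, 326, 303, 303
The 2 values of 479 occupy positions 1–2 → average rank (1+2)/2 = 1.5.
The 2 values of 326 occupy positions 5–6 → average rank (5+6)/2 = 5.5.
The 2 values of 303 occupy positions 7–8 → average rank (7+8)/2 = 7.5.
Control values → pooled ranks: 303→7.5, 479→1.5, 380→4
Rank sum = 7.5 + 1.5 + 4 = 13

13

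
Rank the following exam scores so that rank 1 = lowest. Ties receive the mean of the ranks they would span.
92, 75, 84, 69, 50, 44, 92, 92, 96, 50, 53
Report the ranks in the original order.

9, 6, 7, 5, 2.5, 1, 9, 9, 11, 2.5, 4

Sorted (ascending): 44, 50, 50, 53, 69, 75, 84, 92, 92, 92, 96
The 2 values of 50 occupy positions 2–3 → average rank (2+3)/2 = 2.5.
The 3 values of 92 occupy positions 8–10 → average rank 9.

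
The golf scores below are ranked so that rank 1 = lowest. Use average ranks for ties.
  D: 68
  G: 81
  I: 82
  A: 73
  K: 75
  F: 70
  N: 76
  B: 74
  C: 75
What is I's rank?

9

Sorted (ascending): 68, 70, 73, 74, 75, 75, 76, 81, 82
The 2 values of 75 occupy positions 5–6 → average rank (5+6)/2 = 5.5.
I has value 82 → rank 9.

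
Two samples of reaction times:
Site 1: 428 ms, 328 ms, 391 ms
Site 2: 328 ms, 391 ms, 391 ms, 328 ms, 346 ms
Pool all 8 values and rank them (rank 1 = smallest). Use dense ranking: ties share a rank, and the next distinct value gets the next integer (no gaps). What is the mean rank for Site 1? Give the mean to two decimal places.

2.67

Sorted (ascending): 328, 328, 328, 346, 391, 391, 391, 428
The 3 values of 328 share dense rank 1.
The 3 values of 391 share dense rank 3.
Remaining distinct values take the next consecutive integers.
Site 1 values → pooled ranks: 428→4, 328→1, 391→3
Mean rank = (4 + 1 + 3) / 3 = 2.67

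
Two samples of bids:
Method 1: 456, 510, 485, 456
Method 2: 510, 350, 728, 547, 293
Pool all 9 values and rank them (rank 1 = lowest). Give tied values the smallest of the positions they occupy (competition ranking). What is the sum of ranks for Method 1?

Sorted (ascending): 293, 350, 456, 456, 485, 510, 510, 547, 728
The 2 values of 456 occupy positions 3–4 → each gets rank 3.
The 2 values of 510 occupy positions 6–7 → each gets rank 6.
Method 1 values → pooled ranks: 456→3, 510→6, 485→5, 456→3
Rank sum = 3 + 6 + 5 + 3 = 17

17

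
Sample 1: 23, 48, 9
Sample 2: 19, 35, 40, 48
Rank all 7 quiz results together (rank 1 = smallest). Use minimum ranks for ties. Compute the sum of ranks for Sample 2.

Sorted (ascending): 9, 19, 23, 35, 40, 48, 48
The 2 values of 48 occupy positions 6–7 → each gets rank 6.
Sample 2 values → pooled ranks: 19→2, 35→4, 40→5, 48→6
Rank sum = 2 + 4 + 5 + 6 = 17

17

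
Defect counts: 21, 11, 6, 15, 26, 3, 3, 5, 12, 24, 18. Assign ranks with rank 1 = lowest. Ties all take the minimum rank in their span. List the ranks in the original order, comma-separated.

Sorted (ascending): 3, 3, 5, 6, 11, 12, 15, 18, 21, 24, 26
The 2 values of 3 occupy positions 1–2 → each gets rank 1.

9, 5, 4, 7, 11, 1, 1, 3, 6, 10, 8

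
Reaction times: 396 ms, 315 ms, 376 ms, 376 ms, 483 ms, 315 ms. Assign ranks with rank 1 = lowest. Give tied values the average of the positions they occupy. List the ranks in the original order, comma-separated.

Sorted (ascending): 315, 315, 376, 376, 396, 483
The 2 values of 315 occupy positions 1–2 → average rank (1+2)/2 = 1.5.
The 2 values of 376 occupy positions 3–4 → average rank (3+4)/2 = 3.5.

5, 1.5, 3.5, 3.5, 6, 1.5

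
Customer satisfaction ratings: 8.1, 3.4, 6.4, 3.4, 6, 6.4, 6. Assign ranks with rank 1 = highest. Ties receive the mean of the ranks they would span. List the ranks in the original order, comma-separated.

1, 6.5, 2.5, 6.5, 4.5, 2.5, 4.5

Sorted (descending): 8.1, 6.4, 6.4, 6, 6, 3.4, 3.4
The 2 values of 6.4 occupy positions 2–3 → average rank (2+3)/2 = 2.5.
The 2 values of 6 occupy positions 4–5 → average rank (4+5)/2 = 4.5.
The 2 values of 3.4 occupy positions 6–7 → average rank (6+7)/2 = 6.5.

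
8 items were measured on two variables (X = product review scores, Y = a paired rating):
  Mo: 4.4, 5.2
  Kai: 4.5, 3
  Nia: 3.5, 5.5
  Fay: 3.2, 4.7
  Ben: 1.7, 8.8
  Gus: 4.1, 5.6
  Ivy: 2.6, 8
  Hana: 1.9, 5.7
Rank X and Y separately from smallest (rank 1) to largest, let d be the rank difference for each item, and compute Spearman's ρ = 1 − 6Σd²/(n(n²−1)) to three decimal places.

Ranks of variable 1: 7, 8, 5, 4, 1, 6, 3, 2
Ranks of variable 2: 3, 1, 4, 2, 8, 5, 7, 6
d = r₁ − r₂: 4, 7, 1, 2, -7, 1, -4, -4
d²: 16, 49, 1, 4, 49, 1, 16, 16; Σd² = 152
ρ = 1 − 6·152/(8·63) = 1 − 912/504 = -0.810

-0.810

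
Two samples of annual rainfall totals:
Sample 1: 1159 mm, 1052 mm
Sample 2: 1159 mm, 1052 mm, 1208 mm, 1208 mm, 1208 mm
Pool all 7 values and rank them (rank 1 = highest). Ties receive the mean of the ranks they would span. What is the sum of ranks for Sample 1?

11

Sorted (descending): 1208, 1208, 1208, 1159, 1159, 1052, 1052
The 3 values of 1208 occupy positions 1–3 → average rank 2.
The 2 values of 1159 occupy positions 4–5 → average rank (4+5)/2 = 4.5.
The 2 values of 1052 occupy positions 6–7 → average rank (6+7)/2 = 6.5.
Sample 1 values → pooled ranks: 1159→4.5, 1052→6.5
Rank sum = 4.5 + 6.5 = 11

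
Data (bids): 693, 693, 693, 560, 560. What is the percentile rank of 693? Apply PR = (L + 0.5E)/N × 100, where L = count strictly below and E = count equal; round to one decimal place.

N = 5.
Strictly below 693: 2. Equal to 693: 3.
PR = (2 + 0.5·3)/5 × 100 = 70.0

70.0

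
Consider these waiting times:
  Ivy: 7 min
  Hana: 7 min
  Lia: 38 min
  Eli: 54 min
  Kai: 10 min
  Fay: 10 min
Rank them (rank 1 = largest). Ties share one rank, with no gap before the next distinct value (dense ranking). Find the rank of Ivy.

Sorted (descending): 54, 38, 10, 10, 7, 7
The 2 values of 10 share dense rank 3.
The 2 values of 7 share dense rank 4.
Remaining distinct values take the next consecutive integers.
Ivy has value 7 min → rank 4.

4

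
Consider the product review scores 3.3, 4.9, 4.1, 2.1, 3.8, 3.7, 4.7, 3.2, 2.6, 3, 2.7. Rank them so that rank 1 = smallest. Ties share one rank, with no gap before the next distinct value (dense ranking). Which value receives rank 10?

4.7

Sorted (ascending): 2.1, 2.6, 2.7, 3, 3.2, 3.3, 3.7, 3.8, 4.1, 4.7, 4.9
No ties — each value takes its position as its rank.
Rank 10 → value 4.7.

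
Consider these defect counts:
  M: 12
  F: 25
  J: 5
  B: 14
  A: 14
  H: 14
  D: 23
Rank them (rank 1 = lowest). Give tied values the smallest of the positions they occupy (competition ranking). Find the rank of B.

3

Sorted (ascending): 5, 12, 14, 14, 14, 23, 25
The 3 values of 14 occupy positions 3–5 → each gets rank 3.
B has value 14 → rank 3.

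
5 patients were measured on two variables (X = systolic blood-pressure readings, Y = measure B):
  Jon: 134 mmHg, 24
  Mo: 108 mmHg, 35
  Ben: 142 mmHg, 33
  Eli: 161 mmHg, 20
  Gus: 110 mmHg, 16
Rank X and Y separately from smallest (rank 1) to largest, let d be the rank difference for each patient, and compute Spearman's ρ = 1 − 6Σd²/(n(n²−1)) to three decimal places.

Ranks of variable 1: 3, 1, 4, 5, 2
Ranks of variable 2: 3, 5, 4, 2, 1
d = r₁ − r₂: 0, -4, 0, 3, 1
d²: 0, 16, 0, 9, 1; Σd² = 26
ρ = 1 − 6·26/(5·24) = 1 − 156/120 = -0.300

-0.300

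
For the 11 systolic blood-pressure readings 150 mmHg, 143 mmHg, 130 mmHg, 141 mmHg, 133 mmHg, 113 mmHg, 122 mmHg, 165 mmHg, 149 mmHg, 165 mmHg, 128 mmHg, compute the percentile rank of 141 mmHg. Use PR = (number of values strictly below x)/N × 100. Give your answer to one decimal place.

45.5

N = 11.
Strictly below 141: 5. Equal to 141: 1.
PR = 5/11 × 100 = 45.5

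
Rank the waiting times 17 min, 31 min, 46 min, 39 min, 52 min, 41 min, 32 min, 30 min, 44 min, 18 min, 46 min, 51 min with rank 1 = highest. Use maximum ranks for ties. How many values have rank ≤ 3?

Sorted (descending): 52, 51, 46, 46, 44, 41, 39, 32, 31, 30, 18, 17
The 2 values of 46 occupy positions 3–4 → each gets rank 4.
Ranks ≤ 3: {1, 2} → 2 values.

2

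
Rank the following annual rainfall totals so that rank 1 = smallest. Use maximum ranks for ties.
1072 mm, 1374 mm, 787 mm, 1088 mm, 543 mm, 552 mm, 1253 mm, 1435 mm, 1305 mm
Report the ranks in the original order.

Sorted (ascending): 543, 552, 787, 1072, 1088, 1253, 1305, 1374, 1435
No ties — each value takes its position as its rank.

4, 8, 3, 5, 1, 2, 6, 9, 7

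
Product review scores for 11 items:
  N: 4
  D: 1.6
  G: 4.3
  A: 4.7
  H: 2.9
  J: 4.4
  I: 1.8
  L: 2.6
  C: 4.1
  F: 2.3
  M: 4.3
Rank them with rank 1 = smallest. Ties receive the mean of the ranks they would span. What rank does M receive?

Sorted (ascending): 1.6, 1.8, 2.3, 2.6, 2.9, 4, 4.1, 4.3, 4.3, 4.4, 4.7
The 2 values of 4.3 occupy positions 8–9 → average rank (8+9)/2 = 8.5.
M has value 4.3 → rank 8.5.

8.5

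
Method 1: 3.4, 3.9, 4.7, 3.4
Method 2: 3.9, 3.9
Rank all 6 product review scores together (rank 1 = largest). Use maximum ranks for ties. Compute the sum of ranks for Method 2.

Sorted (descending): 4.7, 3.9, 3.9, 3.9, 3.4, 3.4
The 3 values of 3.9 occupy positions 2–4 → each gets rank 4.
The 2 values of 3.4 occupy positions 5–6 → each gets rank 6.
Method 2 values → pooled ranks: 3.9→4, 3.9→4
Rank sum = 4 + 4 = 8

8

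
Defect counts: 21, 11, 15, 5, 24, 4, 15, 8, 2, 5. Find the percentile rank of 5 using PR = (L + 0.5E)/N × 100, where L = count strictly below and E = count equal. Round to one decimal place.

N = 10.
Strictly below 5: 2. Equal to 5: 2.
PR = (2 + 0.5·2)/10 × 100 = 30.0

30.0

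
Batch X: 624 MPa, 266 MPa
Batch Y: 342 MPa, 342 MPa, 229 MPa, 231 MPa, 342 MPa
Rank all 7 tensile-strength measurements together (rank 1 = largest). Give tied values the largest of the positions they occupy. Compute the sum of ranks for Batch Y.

Sorted (descending): 624, 342, 342, 342, 266, 231, 229
The 3 values of 342 occupy positions 2–4 → each gets rank 4.
Batch Y values → pooled ranks: 342→4, 342→4, 229→7, 231→6, 342→4
Rank sum = 4 + 4 + 7 + 6 + 4 = 25

25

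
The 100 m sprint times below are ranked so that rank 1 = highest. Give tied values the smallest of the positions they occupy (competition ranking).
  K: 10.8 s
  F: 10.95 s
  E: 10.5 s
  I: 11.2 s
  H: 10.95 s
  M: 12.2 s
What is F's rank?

3

Sorted (descending): 12.2, 11.2, 10.95, 10.95, 10.8, 10.5
The 2 values of 10.95 occupy positions 3–4 → each gets rank 3.
F has value 10.95 s → rank 3.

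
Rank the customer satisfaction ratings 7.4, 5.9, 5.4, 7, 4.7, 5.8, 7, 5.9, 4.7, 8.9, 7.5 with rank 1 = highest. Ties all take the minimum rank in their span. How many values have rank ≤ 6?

7

Sorted (descending): 8.9, 7.5, 7.4, 7, 7, 5.9, 5.9, 5.8, 5.4, 4.7, 4.7
The 2 values of 7 occupy positions 4–5 → each gets rank 4.
The 2 values of 5.9 occupy positions 6–7 → each gets rank 6.
The 2 values of 4.7 occupy positions 10–11 → each gets rank 10.
Ranks ≤ 6: {1, 2, 3, 4, 4, 6, 6} → 7 values.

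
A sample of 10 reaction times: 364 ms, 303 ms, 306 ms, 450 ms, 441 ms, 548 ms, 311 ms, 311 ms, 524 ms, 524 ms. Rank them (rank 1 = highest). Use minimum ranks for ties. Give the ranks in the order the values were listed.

Sorted (descending): 548, 524, 524, 450, 441, 364, 311, 311, 306, 303
The 2 values of 524 occupy positions 2–3 → each gets rank 2.
The 2 values of 311 occupy positions 7–8 → each gets rank 7.

6, 10, 9, 4, 5, 1, 7, 7, 2, 2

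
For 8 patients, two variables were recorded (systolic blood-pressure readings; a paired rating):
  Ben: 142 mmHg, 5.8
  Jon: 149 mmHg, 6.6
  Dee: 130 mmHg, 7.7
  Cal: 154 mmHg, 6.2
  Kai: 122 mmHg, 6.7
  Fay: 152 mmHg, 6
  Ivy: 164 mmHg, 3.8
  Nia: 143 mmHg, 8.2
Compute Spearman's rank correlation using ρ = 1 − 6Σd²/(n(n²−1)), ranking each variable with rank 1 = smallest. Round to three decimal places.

-0.595

Ranks of variable 1: 3, 5, 2, 7, 1, 6, 8, 4
Ranks of variable 2: 2, 5, 7, 4, 6, 3, 1, 8
d = r₁ − r₂: 1, 0, -5, 3, -5, 3, 7, -4
d²: 1, 0, 25, 9, 25, 9, 49, 16; Σd² = 134
ρ = 1 − 6·134/(8·63) = 1 − 804/504 = -0.595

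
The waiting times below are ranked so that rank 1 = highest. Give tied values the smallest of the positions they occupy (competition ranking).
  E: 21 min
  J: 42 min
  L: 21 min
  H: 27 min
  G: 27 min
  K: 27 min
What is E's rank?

Sorted (descending): 42, 27, 27, 27, 21, 21
The 3 values of 27 occupy positions 2–4 → each gets rank 2.
The 2 values of 21 occupy positions 5–6 → each gets rank 5.
E has value 21 min → rank 5.

5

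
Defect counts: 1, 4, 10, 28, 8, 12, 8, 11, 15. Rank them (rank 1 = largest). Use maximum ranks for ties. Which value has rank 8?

4

Sorted (descending): 28, 15, 12, 11, 10, 8, 8, 4, 1
The 2 values of 8 occupy positions 6–7 → each gets rank 7.
Rank 8 → value 4.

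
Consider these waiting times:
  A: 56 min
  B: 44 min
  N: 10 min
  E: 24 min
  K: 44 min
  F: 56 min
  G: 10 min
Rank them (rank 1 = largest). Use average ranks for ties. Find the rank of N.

Sorted (descending): 56, 56, 44, 44, 24, 10, 10
The 2 values of 56 occupy positions 1–2 → average rank (1+2)/2 = 1.5.
The 2 values of 44 occupy positions 3–4 → average rank (3+4)/2 = 3.5.
The 2 values of 10 occupy positions 6–7 → average rank (6+7)/2 = 6.5.
N has value 10 min → rank 6.5.

6.5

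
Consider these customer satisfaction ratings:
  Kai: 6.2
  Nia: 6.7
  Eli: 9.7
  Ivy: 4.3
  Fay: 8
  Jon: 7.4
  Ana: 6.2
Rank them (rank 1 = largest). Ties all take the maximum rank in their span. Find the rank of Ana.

Sorted (descending): 9.7, 8, 7.4, 6.7, 6.2, 6.2, 4.3
The 2 values of 6.2 occupy positions 5–6 → each gets rank 6.
Ana has value 6.2 → rank 6.

6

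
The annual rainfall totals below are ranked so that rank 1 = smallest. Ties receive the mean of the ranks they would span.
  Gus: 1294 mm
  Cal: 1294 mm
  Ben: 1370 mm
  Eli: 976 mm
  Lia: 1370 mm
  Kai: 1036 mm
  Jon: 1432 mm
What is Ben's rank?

Sorted (ascending): 976, 1036, 1294, 1294, 1370, 1370, 1432
The 2 values of 1294 occupy positions 3–4 → average rank (3+4)/2 = 3.5.
The 2 values of 1370 occupy positions 5–6 → average rank (5+6)/2 = 5.5.
Ben has value 1370 mm → rank 5.5.

5.5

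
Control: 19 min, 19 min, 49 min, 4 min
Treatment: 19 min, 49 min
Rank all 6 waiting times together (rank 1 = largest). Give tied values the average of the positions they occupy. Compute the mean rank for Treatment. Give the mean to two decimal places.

2.75

Sorted (descending): 49, 49, 19, 19, 19, 4
The 2 values of 49 occupy positions 1–2 → average rank (1+2)/2 = 1.5.
The 3 values of 19 occupy positions 3–5 → average rank 4.
Treatment values → pooled ranks: 19→4, 49→1.5
Mean rank = (4 + 1.5) / 2 = 2.75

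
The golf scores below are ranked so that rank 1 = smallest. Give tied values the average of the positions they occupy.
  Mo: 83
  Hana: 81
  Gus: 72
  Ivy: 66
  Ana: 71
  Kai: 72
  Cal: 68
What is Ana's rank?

Sorted (ascending): 66, 68, 71, 72, 72, 81, 83
The 2 values of 72 occupy positions 4–5 → average rank (4+5)/2 = 4.5.
Ana has value 71 → rank 3.

3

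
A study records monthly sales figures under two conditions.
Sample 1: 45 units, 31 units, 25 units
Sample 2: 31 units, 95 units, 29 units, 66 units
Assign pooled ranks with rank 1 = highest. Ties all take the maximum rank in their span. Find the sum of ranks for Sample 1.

15

Sorted (descending): 95, 66, 45, 31, 31, 29, 25
The 2 values of 31 occupy positions 4–5 → each gets rank 5.
Sample 1 values → pooled ranks: 45→3, 31→5, 25→7
Rank sum = 3 + 5 + 7 = 15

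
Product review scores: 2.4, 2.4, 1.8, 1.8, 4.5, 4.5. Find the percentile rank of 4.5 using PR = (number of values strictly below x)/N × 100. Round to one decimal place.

66.7

N = 6.
Strictly below 4.5: 4. Equal to 4.5: 2.
PR = 4/6 × 100 = 66.7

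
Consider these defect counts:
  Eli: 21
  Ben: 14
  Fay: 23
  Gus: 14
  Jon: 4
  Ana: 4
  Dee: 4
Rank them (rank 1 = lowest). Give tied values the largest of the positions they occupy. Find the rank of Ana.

3

Sorted (ascending): 4, 4, 4, 14, 14, 21, 23
The 3 values of 4 occupy positions 1–3 → each gets rank 3.
The 2 values of 14 occupy positions 4–5 → each gets rank 5.
Ana has value 4 → rank 3.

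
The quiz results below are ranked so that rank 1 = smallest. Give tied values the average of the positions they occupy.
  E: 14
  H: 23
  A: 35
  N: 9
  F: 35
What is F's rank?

4.5

Sorted (ascending): 9, 14, 23, 35, 35
The 2 values of 35 occupy positions 4–5 → average rank (4+5)/2 = 4.5.
F has value 35 → rank 4.5.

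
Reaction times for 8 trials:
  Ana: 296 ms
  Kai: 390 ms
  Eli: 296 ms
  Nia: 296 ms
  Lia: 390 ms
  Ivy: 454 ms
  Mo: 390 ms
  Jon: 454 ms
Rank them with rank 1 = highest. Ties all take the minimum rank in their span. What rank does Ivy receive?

Sorted (descending): 454, 454, 390, 390, 390, 296, 296, 296
The 2 values of 454 occupy positions 1–2 → each gets rank 1.
The 3 values of 390 occupy positions 3–5 → each gets rank 3.
The 3 values of 296 occupy positions 6–8 → each gets rank 6.
Ivy has value 454 ms → rank 1.

1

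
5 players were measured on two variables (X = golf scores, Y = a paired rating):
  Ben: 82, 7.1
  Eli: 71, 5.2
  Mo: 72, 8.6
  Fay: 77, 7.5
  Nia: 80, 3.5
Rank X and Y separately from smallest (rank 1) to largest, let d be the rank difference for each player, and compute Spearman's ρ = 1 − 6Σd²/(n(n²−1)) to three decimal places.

Ranks of variable 1: 5, 1, 2, 3, 4
Ranks of variable 2: 3, 2, 5, 4, 1
d = r₁ − r₂: 2, -1, -3, -1, 3
d²: 4, 1, 9, 1, 9; Σd² = 24
ρ = 1 − 6·24/(5·24) = 1 − 144/120 = -0.200

-0.200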